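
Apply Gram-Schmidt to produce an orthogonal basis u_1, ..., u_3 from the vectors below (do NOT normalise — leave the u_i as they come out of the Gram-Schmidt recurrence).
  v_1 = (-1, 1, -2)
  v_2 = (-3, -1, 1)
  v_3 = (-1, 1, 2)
Orthogonal basis:
  u_1 = (-1, 1, -2)
  u_2 = (-3, -1, 1)
  u_3 = (-8/33, 56/33, 32/33)

Apply the Gram-Schmidt recurrence
  u_1 = v_1
  u_i = v_i − Σ_{j<i} ((v_i · u_j) / (u_j · u_j)) · u_j.

Step by step this gives:
  u_1 = (-1, 1, -2)
  u_2 = (-3, -1, 1)
  u_3 = (-8/33, 56/33, 32/33)

Orthogonality check:
  u_2 · u_1 = 0 (should be 0)
  u_3 · u_1 = 0 (should be 0)
  u_3 · u_2 = 0 (should be 0)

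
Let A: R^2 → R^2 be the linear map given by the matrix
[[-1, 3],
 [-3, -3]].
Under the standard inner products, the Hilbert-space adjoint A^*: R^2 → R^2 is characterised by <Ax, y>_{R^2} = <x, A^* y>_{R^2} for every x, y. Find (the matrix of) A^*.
A^* = A^T =
[[-1, -3],
 [3, -3]]

For real matrices with standard dot products, the defining identity <Ax, y> = <x, A^* y> gives (Ax)^T y = x^T (A^*) y, i.e. x^T A^T y = x^T (A^*) y. Since this holds for all x, y, we must have A^* = A^T. Therefore
A^* =
[[-1, -3],
 [3, -3]].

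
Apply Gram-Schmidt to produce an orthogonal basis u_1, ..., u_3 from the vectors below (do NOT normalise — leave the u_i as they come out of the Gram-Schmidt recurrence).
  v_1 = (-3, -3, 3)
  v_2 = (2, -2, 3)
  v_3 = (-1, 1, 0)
Orthogonal basis:
  u_1 = (-3, -3, 3)
  u_2 = (3, -1, 2)
  u_3 = (-1/7, 5/7, 4/7)

Apply the Gram-Schmidt recurrence
  u_1 = v_1
  u_i = v_i − Σ_{j<i} ((v_i · u_j) / (u_j · u_j)) · u_j.

Step by step this gives:
  u_1 = (-3, -3, 3)
  u_2 = (3, -1, 2)
  u_3 = (-1/7, 5/7, 4/7)

Orthogonality check:
  u_2 · u_1 = 0 (should be 0)
  u_3 · u_1 = 0 (should be 0)
  u_3 · u_2 = 0 (should be 0)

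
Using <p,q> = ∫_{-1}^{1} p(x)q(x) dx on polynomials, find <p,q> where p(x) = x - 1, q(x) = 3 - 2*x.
<p,q> = -22/3

Expand the product: p(x)·q(x) = -2*x^2 + 5*x - 3.
∫_{-1}^{1} of each monomial x^k gives [2/(k+1) if k even, 0 if k odd]. Integrating term-by-term (or equivalently evaluating the antiderivative F(x) = -2*x^3/3 + 5*x^2/2 - 3*x at the endpoints):
  F(1) − F(−1) = -7/6 − (37/6) = -22/3.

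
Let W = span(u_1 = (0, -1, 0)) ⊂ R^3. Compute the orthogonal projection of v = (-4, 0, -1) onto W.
proj_W(v) = (0, 0, 0)

Set up U = [u_1 | ... | u_1] ∈ R^(3×1). The projector onto W = col(U) is P = U (U^T U)^(-1) U^T.
Compute U^T U =
  [1],
and U^T v = (0).
Solve U^T U · c = U^T v for the coefficients: c = (0). The projection is proj_W(v) = U c.
Check: (v - proj_W(v)) · u_1 = 0  (should be 0).
Result: proj_W(v) = (0, 0, 0).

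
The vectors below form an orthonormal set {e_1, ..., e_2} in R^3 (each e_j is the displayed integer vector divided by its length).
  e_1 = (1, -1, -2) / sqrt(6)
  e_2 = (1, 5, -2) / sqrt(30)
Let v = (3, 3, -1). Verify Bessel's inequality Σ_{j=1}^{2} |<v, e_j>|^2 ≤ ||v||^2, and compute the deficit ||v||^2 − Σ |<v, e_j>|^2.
Σ |<v, e_j>|^2 = 14; ||v||^2 = 19; deficit = 5

Write each e_j = u_j / sqrt(<u_j, u_j>) where u_j is the displayed integer vector. Then <v, e_j> = <v, u_j> / sqrt(<u_j, u_j>), so |<v, e_j>|^2 = <v, u_j>^2 / <u_j, u_j>.
Coefficients: <v, e_1> = 2/sqrt(6), <v, e_2> = 20/sqrt(30).
Square and sum: Σ |<v, e_j>|^2 = 14.
Compute ||v||^2 = v·v = 19.
Deficit = 19 − 14 = 5 ≥ 0, confirming Bessel's inequality. (The deficit equals ||v − Σ <v,e_j> e_j||^2, the squared distance from v to span{e_j}.)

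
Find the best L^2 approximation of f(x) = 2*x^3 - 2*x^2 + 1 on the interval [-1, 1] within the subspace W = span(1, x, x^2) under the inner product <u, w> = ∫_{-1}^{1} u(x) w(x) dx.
g(x) = -2*x^2 + 6*x/5 + 1

The best approximation g ∈ W is the orthogonal projection of f onto W. Writing g = a_0 + a_1 x + a_2 x^2, the coefficients solve the normal equations G · a = b where
  G_{ij} = <φ_i, φ_j> and b_i = <f, φ_i>, with φ_0 = 1, φ_1 = x, φ_2 = x^2.
G =
  [2, 0, 2/3]
  [0, 2/3, 0]
  [2/3, 0, 2/5],
b = (2/3, 4/5, -2/15).
Solving gives a_0 = 1, a_1 = 6/5, a_2 = -2, so
  g(x) = -2*x^2 + 6*x/5 + 1.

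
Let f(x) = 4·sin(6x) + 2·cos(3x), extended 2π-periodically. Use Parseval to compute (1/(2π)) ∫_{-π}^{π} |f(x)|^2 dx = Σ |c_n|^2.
Σ |c_n|^2 = 10

Expand |f|^2 and use orthogonality of {sin(nx), cos(mx)} on [-π, π]:
  ∫_{-π}^{π} sin(nx)^2 dx = π, ∫ cos(mx)^2 dx = π, and cross terms integrate to 0.
So ∫_{-π}^{π} f(x)^2 dx = 4^2 · π + 2^2 · π = (16 + 4)π.
Divide by 2π: (16 + 4)/2 = 10.
By Parseval, this equals Σ |c_n|^2.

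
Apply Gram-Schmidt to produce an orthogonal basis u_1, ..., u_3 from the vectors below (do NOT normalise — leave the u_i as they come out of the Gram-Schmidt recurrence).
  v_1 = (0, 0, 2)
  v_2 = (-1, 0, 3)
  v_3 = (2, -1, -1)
Orthogonal basis:
  u_1 = (0, 0, 2)
  u_2 = (-1, 0, 0)
  u_3 = (0, -1, 0)

Apply the Gram-Schmidt recurrence
  u_1 = v_1
  u_i = v_i − Σ_{j<i} ((v_i · u_j) / (u_j · u_j)) · u_j.

Step by step this gives:
  u_1 = (0, 0, 2)
  u_2 = (-1, 0, 0)
  u_3 = (0, -1, 0)

Orthogonality check:
  u_2 · u_1 = 0 (should be 0)
  u_3 · u_1 = 0 (should be 0)
  u_3 · u_2 = 0 (should be 0)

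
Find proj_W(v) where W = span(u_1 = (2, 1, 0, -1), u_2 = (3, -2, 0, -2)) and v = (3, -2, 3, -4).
proj_W(v) = (127/33, -73/33, 0, -83/33)

Set up U = [u_1 | ... | u_2] ∈ R^(4×2). The projector onto W = col(U) is P = U (U^T U)^(-1) U^T.
Compute U^T U =
  [6, 6]
  [6, 17],
and U^T v = (8, 21).
Solve U^T U · c = U^T v for the coefficients: c = (5/33, 13/11). The projection is proj_W(v) = U c.
Check: (v - proj_W(v)) · u_1 = 0  (should be 0).
Check: (v - proj_W(v)) · u_2 = 0  (should be 0).
Result: proj_W(v) = (127/33, -73/33, 0, -83/33).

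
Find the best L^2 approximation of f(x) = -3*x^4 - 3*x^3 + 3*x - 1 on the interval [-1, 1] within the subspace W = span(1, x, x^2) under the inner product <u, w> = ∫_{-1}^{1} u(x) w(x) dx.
g(x) = -18*x^2/7 + 6*x/5 - 26/35

The best approximation g ∈ W is the orthogonal projection of f onto W. Writing g = a_0 + a_1 x + a_2 x^2, the coefficients solve the normal equations G · a = b where
  G_{ij} = <φ_i, φ_j> and b_i = <f, φ_i>, with φ_0 = 1, φ_1 = x, φ_2 = x^2.
G =
  [2, 0, 2/3]
  [0, 2/3, 0]
  [2/3, 0, 2/5],
b = (-16/5, 4/5, -32/21).
Solving gives a_0 = -26/35, a_1 = 6/5, a_2 = -18/7, so
  g(x) = -18*x^2/7 + 6*x/5 - 26/35.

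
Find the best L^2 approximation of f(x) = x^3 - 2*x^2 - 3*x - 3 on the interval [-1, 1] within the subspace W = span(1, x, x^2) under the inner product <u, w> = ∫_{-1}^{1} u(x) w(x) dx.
g(x) = -2*x^2 - 12*x/5 - 3

The best approximation g ∈ W is the orthogonal projection of f onto W. Writing g = a_0 + a_1 x + a_2 x^2, the coefficients solve the normal equations G · a = b where
  G_{ij} = <φ_i, φ_j> and b_i = <f, φ_i>, with φ_0 = 1, φ_1 = x, φ_2 = x^2.
G =
  [2, 0, 2/3]
  [0, 2/3, 0]
  [2/3, 0, 2/5],
b = (-22/3, -8/5, -14/5).
Solving gives a_0 = -3, a_1 = -12/5, a_2 = -2, so
  g(x) = -2*x^2 - 12*x/5 - 3.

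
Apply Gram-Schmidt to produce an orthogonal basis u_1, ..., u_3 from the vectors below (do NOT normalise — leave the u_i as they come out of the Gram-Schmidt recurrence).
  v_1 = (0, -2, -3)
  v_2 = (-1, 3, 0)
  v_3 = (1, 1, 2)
Orthogonal basis:
  u_1 = (0, -2, -3)
  u_2 = (-1, 27/13, -18/13)
  u_3 = (36/47, 12/47, -8/47)

Apply the Gram-Schmidt recurrence
  u_1 = v_1
  u_i = v_i − Σ_{j<i} ((v_i · u_j) / (u_j · u_j)) · u_j.

Step by step this gives:
  u_1 = (0, -2, -3)
  u_2 = (-1, 27/13, -18/13)
  u_3 = (36/47, 12/47, -8/47)

Orthogonality check:
  u_2 · u_1 = 0 (should be 0)
  u_3 · u_1 = 0 (should be 0)
  u_3 · u_2 = 0 (should be 0)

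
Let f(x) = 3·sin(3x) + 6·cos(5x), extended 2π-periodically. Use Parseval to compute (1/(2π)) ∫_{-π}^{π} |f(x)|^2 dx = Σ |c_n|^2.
Σ |c_n|^2 = 45/2

Expand |f|^2 and use orthogonality of {sin(nx), cos(mx)} on [-π, π]:
  ∫_{-π}^{π} sin(nx)^2 dx = π, ∫ cos(mx)^2 dx = π, and cross terms integrate to 0.
So ∫_{-π}^{π} f(x)^2 dx = 3^2 · π + 6^2 · π = (9 + 36)π.
Divide by 2π: (9 + 36)/2 = 45/2.
By Parseval, this equals Σ |c_n|^2.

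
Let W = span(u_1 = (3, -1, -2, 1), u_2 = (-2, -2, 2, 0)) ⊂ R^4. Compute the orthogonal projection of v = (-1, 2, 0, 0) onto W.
proj_W(v) = (-22/29, 54/29, 3/29, -19/29)

Set up U = [u_1 | ... | u_2] ∈ R^(4×2). The projector onto W = col(U) is P = U (U^T U)^(-1) U^T.
Compute U^T U =
  [15, -8]
  [-8, 12],
and U^T v = (-5, -2).
Solve U^T U · c = U^T v for the coefficients: c = (-19/29, -35/58). The projection is proj_W(v) = U c.
Check: (v - proj_W(v)) · u_1 = 0  (should be 0).
Check: (v - proj_W(v)) · u_2 = 0  (should be 0).
Result: proj_W(v) = (-22/29, 54/29, 3/29, -19/29).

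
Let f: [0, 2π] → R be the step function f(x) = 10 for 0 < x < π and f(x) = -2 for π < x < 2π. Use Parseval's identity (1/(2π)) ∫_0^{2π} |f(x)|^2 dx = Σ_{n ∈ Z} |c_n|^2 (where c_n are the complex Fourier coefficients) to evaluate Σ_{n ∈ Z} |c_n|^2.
Σ |c_n|^2 = 52

Parseval equates the L^2 energy of f (normalised by 1/(2π)) with the ℓ^2 sum of its Fourier coefficients: (1/(2π)) ∫_0^{2π} |f|^2 = Σ |c_n|^2.
Compute the left side: (1/(2π)) [∫_0^π 10^2 dx + ∫_π^{2π} (-2)^2 dx] = (1/(2π)) · (100π + 4π) = (100 + 4)/2 = 52.
So Σ_{n ∈ Z} |c_n|^2 = 52.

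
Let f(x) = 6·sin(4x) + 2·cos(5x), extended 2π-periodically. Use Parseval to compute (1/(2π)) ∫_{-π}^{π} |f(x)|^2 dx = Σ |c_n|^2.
Σ |c_n|^2 = 20

Expand |f|^2 and use orthogonality of {sin(nx), cos(mx)} on [-π, π]:
  ∫_{-π}^{π} sin(nx)^2 dx = π, ∫ cos(mx)^2 dx = π, and cross terms integrate to 0.
So ∫_{-π}^{π} f(x)^2 dx = 6^2 · π + 2^2 · π = (36 + 4)π.
Divide by 2π: (36 + 4)/2 = 20.
By Parseval, this equals Σ |c_n|^2.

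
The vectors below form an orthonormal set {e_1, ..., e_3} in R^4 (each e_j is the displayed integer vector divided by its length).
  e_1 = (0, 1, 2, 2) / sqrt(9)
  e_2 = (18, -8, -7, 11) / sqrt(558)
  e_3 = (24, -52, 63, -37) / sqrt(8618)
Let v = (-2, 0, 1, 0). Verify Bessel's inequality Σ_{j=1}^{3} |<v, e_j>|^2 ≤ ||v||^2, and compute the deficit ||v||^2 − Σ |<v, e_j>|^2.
Σ |<v, e_j>|^2 = 526/139; ||v||^2 = 5; deficit = 169/139

Write each e_j = u_j / sqrt(<u_j, u_j>) where u_j is the displayed integer vector. Then <v, e_j> = <v, u_j> / sqrt(<u_j, u_j>), so |<v, e_j>|^2 = <v, u_j>^2 / <u_j, u_j>.
Coefficients: <v, e_1> = 2/sqrt(9), <v, e_2> = -43/sqrt(558), <v, e_3> = 15/sqrt(8618).
Square and sum: Σ |<v, e_j>|^2 = 526/139.
Compute ||v||^2 = v·v = 5.
Deficit = 5 − 526/139 = 169/139 ≥ 0, confirming Bessel's inequality. (The deficit equals ||v − Σ <v,e_j> e_j||^2, the squared distance from v to span{e_j}.)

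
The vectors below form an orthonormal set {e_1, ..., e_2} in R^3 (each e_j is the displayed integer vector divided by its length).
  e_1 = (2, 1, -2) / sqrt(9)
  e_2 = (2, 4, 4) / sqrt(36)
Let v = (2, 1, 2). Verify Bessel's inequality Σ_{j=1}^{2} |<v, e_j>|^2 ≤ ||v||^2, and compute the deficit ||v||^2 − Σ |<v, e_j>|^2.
Σ |<v, e_j>|^2 = 65/9; ||v||^2 = 9; deficit = 16/9

Write each e_j = u_j / sqrt(<u_j, u_j>) where u_j is the displayed integer vector. Then <v, e_j> = <v, u_j> / sqrt(<u_j, u_j>), so |<v, e_j>|^2 = <v, u_j>^2 / <u_j, u_j>.
Coefficients: <v, e_1> = 1/sqrt(9), <v, e_2> = 16/sqrt(36).
Square and sum: Σ |<v, e_j>|^2 = 65/9.
Compute ||v||^2 = v·v = 9.
Deficit = 9 − 65/9 = 16/9 ≥ 0, confirming Bessel's inequality. (The deficit equals ||v − Σ <v,e_j> e_j||^2, the squared distance from v to span{e_j}.)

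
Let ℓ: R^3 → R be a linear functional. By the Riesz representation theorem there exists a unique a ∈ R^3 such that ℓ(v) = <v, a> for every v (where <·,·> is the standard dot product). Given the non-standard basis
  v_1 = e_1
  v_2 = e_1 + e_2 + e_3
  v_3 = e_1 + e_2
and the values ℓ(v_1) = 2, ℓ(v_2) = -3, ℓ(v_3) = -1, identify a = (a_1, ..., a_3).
a = (2, -3, -2)

Write a = (a_1, ..., a_3) in the standard basis. For each basis vector v_i, ℓ(v_i) = <v_i, a> is a linear equation in the a_j's. Collect the n equations into a matrix system V a = ℓ, where row i of V is v_i (expressed in the standard basis). Since V is invertible (lower-triangular with 1s on the diagonal, up to permutation), solve by back-substitution:
  V =
[[1, 0, 0],
 [1, 1, 1],
 [1, 1, 0]]
  V a = (2, -3, -1)
Solving gives a = (2, -3, -2).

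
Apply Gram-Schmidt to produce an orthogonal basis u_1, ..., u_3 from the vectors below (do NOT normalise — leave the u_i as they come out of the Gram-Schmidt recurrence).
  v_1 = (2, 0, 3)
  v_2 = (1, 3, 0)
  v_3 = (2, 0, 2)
Orthogonal basis:
  u_1 = (2, 0, 3)
  u_2 = (9/13, 3, -6/13)
  u_3 = (3/7, -1/7, -2/7)

Apply the Gram-Schmidt recurrence
  u_1 = v_1
  u_i = v_i − Σ_{j<i} ((v_i · u_j) / (u_j · u_j)) · u_j.

Step by step this gives:
  u_1 = (2, 0, 3)
  u_2 = (9/13, 3, -6/13)
  u_3 = (3/7, -1/7, -2/7)

Orthogonality check:
  u_2 · u_1 = 0 (should be 0)
  u_3 · u_1 = 0 (should be 0)
  u_3 · u_2 = 0 (should be 0)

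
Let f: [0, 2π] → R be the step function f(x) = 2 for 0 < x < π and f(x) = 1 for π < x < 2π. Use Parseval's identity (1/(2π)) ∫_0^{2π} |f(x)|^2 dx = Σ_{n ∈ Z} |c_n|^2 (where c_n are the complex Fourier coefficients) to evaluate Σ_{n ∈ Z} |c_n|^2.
Σ |c_n|^2 = 5/2

Parseval equates the L^2 energy of f (normalised by 1/(2π)) with the ℓ^2 sum of its Fourier coefficients: (1/(2π)) ∫_0^{2π} |f|^2 = Σ |c_n|^2.
Compute the left side: (1/(2π)) [∫_0^π 2^2 dx + ∫_π^{2π} 1^2 dx] = (1/(2π)) · (4π + 1π) = (4 + 1)/2 = 5/2.
So Σ_{n ∈ Z} |c_n|^2 = 5/2.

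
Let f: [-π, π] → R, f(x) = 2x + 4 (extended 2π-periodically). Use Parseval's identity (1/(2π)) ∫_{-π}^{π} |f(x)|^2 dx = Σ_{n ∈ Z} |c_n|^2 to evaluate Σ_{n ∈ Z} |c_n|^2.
Σ |c_n|^2 = 4π^2/3 + 16

Expand and integrate term by term over [-π, π]:
  ∫ (2x)^2 dx = 4·(2π^3/3); ∫ 2·2·(4)·x dx = 0 (odd integrand); ∫ 4^2 dx = 16·2π.
So (1/(2π)) ∫_{-π}^{π} (2x + 4)^2 dx = 4π^2/3 + 16 = 4π^2/3 + 16.
Parseval ⇒ Σ |c_n|^2 = 4π^2/3 + 16.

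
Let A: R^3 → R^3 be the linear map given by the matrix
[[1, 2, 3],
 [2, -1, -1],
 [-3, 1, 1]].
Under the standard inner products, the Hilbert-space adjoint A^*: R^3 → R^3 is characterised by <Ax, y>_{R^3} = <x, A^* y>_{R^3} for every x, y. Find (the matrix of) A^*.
A^* = A^T =
[[1, 2, -3],
 [2, -1, 1],
 [3, -1, 1]]

For real matrices with standard dot products, the defining identity <Ax, y> = <x, A^* y> gives (Ax)^T y = x^T (A^*) y, i.e. x^T A^T y = x^T (A^*) y. Since this holds for all x, y, we must have A^* = A^T. Therefore
A^* =
[[1, 2, -3],
 [2, -1, 1],
 [3, -1, 1]].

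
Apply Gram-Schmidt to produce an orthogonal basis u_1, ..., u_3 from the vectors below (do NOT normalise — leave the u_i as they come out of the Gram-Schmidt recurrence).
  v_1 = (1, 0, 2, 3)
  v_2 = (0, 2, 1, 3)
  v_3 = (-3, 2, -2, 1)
Orthogonal basis:
  u_1 = (1, 0, 2, 3)
  u_2 = (-11/14, 2, -4/7, 9/14)
  u_3 = (-38/25, -26/25, -14/25, 22/25)

Apply the Gram-Schmidt recurrence
  u_1 = v_1
  u_i = v_i − Σ_{j<i} ((v_i · u_j) / (u_j · u_j)) · u_j.

Step by step this gives:
  u_1 = (1, 0, 2, 3)
  u_2 = (-11/14, 2, -4/7, 9/14)
  u_3 = (-38/25, -26/25, -14/25, 22/25)

Orthogonality check:
  u_2 · u_1 = 0 (should be 0)
  u_3 · u_1 = 0 (should be 0)
  u_3 · u_2 = 0 (should be 0)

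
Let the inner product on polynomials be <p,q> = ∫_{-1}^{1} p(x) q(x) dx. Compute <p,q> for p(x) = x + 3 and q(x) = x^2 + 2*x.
<p,q> = 10/3

Expand the product: p(x)·q(x) = x^3 + 5*x^2 + 6*x.
∫_{-1}^{1} of each monomial x^k gives [2/(k+1) if k even, 0 if k odd]. Integrating term-by-term (or equivalently evaluating the antiderivative F(x) = x^4/4 + 5*x^3/3 + 3*x^2 at the endpoints):
  F(1) − F(−1) = 59/12 − (19/12) = 10/3.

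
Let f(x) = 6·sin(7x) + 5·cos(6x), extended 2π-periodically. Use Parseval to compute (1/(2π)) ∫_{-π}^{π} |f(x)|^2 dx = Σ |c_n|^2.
Σ |c_n|^2 = 61/2

Expand |f|^2 and use orthogonality of {sin(nx), cos(mx)} on [-π, π]:
  ∫_{-π}^{π} sin(nx)^2 dx = π, ∫ cos(mx)^2 dx = π, and cross terms integrate to 0.
So ∫_{-π}^{π} f(x)^2 dx = 6^2 · π + 5^2 · π = (36 + 25)π.
Divide by 2π: (36 + 25)/2 = 61/2.
By Parseval, this equals Σ |c_n|^2.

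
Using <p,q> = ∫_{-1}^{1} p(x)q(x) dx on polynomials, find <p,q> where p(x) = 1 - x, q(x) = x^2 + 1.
<p,q> = 8/3

Expand the product: p(x)·q(x) = -x^3 + x^2 - x + 1.
∫_{-1}^{1} of each monomial x^k gives [2/(k+1) if k even, 0 if k odd]. Integrating term-by-term (or equivalently evaluating the antiderivative F(x) = -x^4/4 + x^3/3 - x^2/2 + x at the endpoints):
  F(1) − F(−1) = 7/12 − (-25/12) = 8/3.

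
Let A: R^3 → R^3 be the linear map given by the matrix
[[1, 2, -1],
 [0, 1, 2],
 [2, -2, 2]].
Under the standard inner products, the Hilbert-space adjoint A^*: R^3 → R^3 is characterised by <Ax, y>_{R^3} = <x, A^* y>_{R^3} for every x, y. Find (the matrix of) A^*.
A^* = A^T =
[[1, 0, 2],
 [2, 1, -2],
 [-1, 2, 2]]

For real matrices with standard dot products, the defining identity <Ax, y> = <x, A^* y> gives (Ax)^T y = x^T (A^*) y, i.e. x^T A^T y = x^T (A^*) y. Since this holds for all x, y, we must have A^* = A^T. Therefore
A^* =
[[1, 0, 2],
 [2, 1, -2],
 [-1, 2, 2]].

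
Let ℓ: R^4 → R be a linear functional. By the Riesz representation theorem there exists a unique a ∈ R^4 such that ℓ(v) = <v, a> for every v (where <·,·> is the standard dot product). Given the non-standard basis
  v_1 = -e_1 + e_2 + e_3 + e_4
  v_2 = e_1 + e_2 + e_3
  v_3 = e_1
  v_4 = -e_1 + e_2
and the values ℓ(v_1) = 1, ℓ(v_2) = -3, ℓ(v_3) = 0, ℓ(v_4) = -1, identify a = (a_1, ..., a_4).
a = (0, -1, -2, 4)

Write a = (a_1, ..., a_4) in the standard basis. For each basis vector v_i, ℓ(v_i) = <v_i, a> is a linear equation in the a_j's. Collect the n equations into a matrix system V a = ℓ, where row i of V is v_i (expressed in the standard basis). Since V is invertible (lower-triangular with 1s on the diagonal, up to permutation), solve by back-substitution:
  V =
[[-1, 1, 1, 1],
 [1, 1, 1, 0],
 [1, 0, 0, 0],
 [-1, 1, 0, 0]]
  V a = (1, -3, 0, -1)
Solving gives a = (0, -1, -2, 4).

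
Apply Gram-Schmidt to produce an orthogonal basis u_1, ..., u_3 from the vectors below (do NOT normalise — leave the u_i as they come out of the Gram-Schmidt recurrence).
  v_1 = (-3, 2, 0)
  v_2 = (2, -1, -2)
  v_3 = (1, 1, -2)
Orthogonal basis:
  u_1 = (-3, 2, 0)
  u_2 = (2/13, 3/13, -2)
  u_3 = (32/53, 48/53, 8/53)

Apply the Gram-Schmidt recurrence
  u_1 = v_1
  u_i = v_i − Σ_{j<i} ((v_i · u_j) / (u_j · u_j)) · u_j.

Step by step this gives:
  u_1 = (-3, 2, 0)
  u_2 = (2/13, 3/13, -2)
  u_3 = (32/53, 48/53, 8/53)

Orthogonality check:
  u_2 · u_1 = 0 (should be 0)
  u_3 · u_1 = 0 (should be 0)
  u_3 · u_2 = 0 (should be 0)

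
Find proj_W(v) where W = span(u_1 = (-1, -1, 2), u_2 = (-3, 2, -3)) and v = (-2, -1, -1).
proj_W(v) = (-198/107, 37/107, -27/107)

Set up U = [u_1 | ... | u_2] ∈ R^(3×2). The projector onto W = col(U) is P = U (U^T U)^(-1) U^T.
Compute U^T U =
  [6, -5]
  [-5, 22],
and U^T v = (1, 7).
Solve U^T U · c = U^T v for the coefficients: c = (57/107, 47/107). The projection is proj_W(v) = U c.
Check: (v - proj_W(v)) · u_1 = 0  (should be 0).
Check: (v - proj_W(v)) · u_2 = 0  (should be 0).
Result: proj_W(v) = (-198/107, 37/107, -27/107).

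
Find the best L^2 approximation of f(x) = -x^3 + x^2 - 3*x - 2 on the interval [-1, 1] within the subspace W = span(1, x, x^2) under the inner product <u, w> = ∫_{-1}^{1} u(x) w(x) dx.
g(x) = x^2 - 18*x/5 - 2

The best approximation g ∈ W is the orthogonal projection of f onto W. Writing g = a_0 + a_1 x + a_2 x^2, the coefficients solve the normal equations G · a = b where
  G_{ij} = <φ_i, φ_j> and b_i = <f, φ_i>, with φ_0 = 1, φ_1 = x, φ_2 = x^2.
G =
  [2, 0, 2/3]
  [0, 2/3, 0]
  [2/3, 0, 2/5],
b = (-10/3, -12/5, -14/15).
Solving gives a_0 = -2, a_1 = -18/5, a_2 = 1, so
  g(x) = x^2 - 18*x/5 - 2.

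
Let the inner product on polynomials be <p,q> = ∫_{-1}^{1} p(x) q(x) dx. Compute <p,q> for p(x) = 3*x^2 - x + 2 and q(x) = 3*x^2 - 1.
<p,q> = 8/5

Expand the product: p(x)·q(x) = 9*x^4 - 3*x^3 + 3*x^2 + x - 2.
∫_{-1}^{1} of each monomial x^k gives [2/(k+1) if k even, 0 if k odd]. Integrating term-by-term (or equivalently evaluating the antiderivative F(x) = 9*x^5/5 - 3*x^4/4 + x^3 + x^2/2 - 2*x at the endpoints):
  F(1) − F(−1) = 11/20 − (-21/20) = 8/5.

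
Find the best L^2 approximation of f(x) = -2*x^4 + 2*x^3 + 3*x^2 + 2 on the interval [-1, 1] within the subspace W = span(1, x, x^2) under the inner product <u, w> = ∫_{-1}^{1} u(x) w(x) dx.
g(x) = 9*x^2/7 + 6*x/5 + 76/35

The best approximation g ∈ W is the orthogonal projection of f onto W. Writing g = a_0 + a_1 x + a_2 x^2, the coefficients solve the normal equations G · a = b where
  G_{ij} = <φ_i, φ_j> and b_i = <f, φ_i>, with φ_0 = 1, φ_1 = x, φ_2 = x^2.
G =
  [2, 0, 2/3]
  [0, 2/3, 0]
  [2/3, 0, 2/5],
b = (26/5, 4/5, 206/105).
Solving gives a_0 = 76/35, a_1 = 6/5, a_2 = 9/7, so
  g(x) = 9*x^2/7 + 6*x/5 + 76/35.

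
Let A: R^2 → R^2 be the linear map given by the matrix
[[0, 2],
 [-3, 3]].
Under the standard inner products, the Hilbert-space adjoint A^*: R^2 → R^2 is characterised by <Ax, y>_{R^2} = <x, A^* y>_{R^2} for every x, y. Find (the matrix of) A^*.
A^* = A^T =
[[0, -3],
 [2, 3]]

For real matrices with standard dot products, the defining identity <Ax, y> = <x, A^* y> gives (Ax)^T y = x^T (A^*) y, i.e. x^T A^T y = x^T (A^*) y. Since this holds for all x, y, we must have A^* = A^T. Therefore
A^* =
[[0, -3],
 [2, 3]].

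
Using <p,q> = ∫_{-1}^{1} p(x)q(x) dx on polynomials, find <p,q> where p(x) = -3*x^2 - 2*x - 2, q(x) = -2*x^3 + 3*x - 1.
<p,q> = 18/5

Expand the product: p(x)·q(x) = 6*x^5 + 4*x^4 - 5*x^3 - 3*x^2 - 4*x + 2.
∫_{-1}^{1} of each monomial x^k gives [2/(k+1) if k even, 0 if k odd]. Integrating term-by-term (or equivalently evaluating the antiderivative F(x) = x^6 + 4*x^5/5 - 5*x^4/4 - x^3 - 2*x^2 + 2*x at the endpoints):
  F(1) − F(−1) = -9/20 − (-81/20) = 18/5.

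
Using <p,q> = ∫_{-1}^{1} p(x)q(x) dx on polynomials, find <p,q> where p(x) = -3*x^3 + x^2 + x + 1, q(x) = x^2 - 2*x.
<p,q> = 32/15

Expand the product: p(x)·q(x) = -3*x^5 + 7*x^4 - x^3 - x^2 - 2*x.
∫_{-1}^{1} of each monomial x^k gives [2/(k+1) if k even, 0 if k odd]. Integrating term-by-term (or equivalently evaluating the antiderivative F(x) = -x^6/2 + 7*x^5/5 - x^4/4 - x^3/3 - x^2 at the endpoints):
  F(1) − F(−1) = -41/60 − (-169/60) = 32/15.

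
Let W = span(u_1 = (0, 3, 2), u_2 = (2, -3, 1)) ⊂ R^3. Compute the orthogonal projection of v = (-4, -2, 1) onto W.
proj_W(v) = (-82/133, -66/133, -167/133)

Set up U = [u_1 | ... | u_2] ∈ R^(3×2). The projector onto W = col(U) is P = U (U^T U)^(-1) U^T.
Compute U^T U =
  [13, -7]
  [-7, 14],
and U^T v = (-4, -1).
Solve U^T U · c = U^T v for the coefficients: c = (-9/19, -41/133). The projection is proj_W(v) = U c.
Check: (v - proj_W(v)) · u_1 = 0  (should be 0).
Check: (v - proj_W(v)) · u_2 = 0  (should be 0).
Result: proj_W(v) = (-82/133, -66/133, -167/133).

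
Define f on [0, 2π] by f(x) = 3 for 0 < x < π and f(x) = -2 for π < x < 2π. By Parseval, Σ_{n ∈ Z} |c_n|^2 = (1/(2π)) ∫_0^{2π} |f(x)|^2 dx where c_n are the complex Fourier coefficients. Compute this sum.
Σ |c_n|^2 = 13/2

Parseval equates the L^2 energy of f (normalised by 1/(2π)) with the ℓ^2 sum of its Fourier coefficients: (1/(2π)) ∫_0^{2π} |f|^2 = Σ |c_n|^2.
Compute the left side: (1/(2π)) [∫_0^π 3^2 dx + ∫_π^{2π} (-2)^2 dx] = (1/(2π)) · (9π + 4π) = (9 + 4)/2 = 13/2.
So Σ_{n ∈ Z} |c_n|^2 = 13/2.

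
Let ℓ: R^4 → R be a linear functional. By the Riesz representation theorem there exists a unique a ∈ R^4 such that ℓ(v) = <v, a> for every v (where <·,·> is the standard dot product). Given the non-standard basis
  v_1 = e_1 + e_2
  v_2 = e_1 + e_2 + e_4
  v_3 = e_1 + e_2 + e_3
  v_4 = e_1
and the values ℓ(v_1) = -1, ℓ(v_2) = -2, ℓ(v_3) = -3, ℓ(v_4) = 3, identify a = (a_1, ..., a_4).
a = (3, -4, -2, -1)

Write a = (a_1, ..., a_4) in the standard basis. For each basis vector v_i, ℓ(v_i) = <v_i, a> is a linear equation in the a_j's. Collect the n equations into a matrix system V a = ℓ, where row i of V is v_i (expressed in the standard basis). Since V is invertible (lower-triangular with 1s on the diagonal, up to permutation), solve by back-substitution:
  V =
[[1, 1, 0, 0],
 [1, 1, 0, 1],
 [1, 1, 1, 0],
 [1, 0, 0, 0]]
  V a = (-1, -2, -3, 3)
Solving gives a = (3, -4, -2, -1).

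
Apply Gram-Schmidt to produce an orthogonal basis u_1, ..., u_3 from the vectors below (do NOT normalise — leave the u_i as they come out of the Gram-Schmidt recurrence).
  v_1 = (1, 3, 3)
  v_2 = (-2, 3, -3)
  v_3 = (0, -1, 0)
Orthogonal basis:
  u_1 = (1, 3, 3)
  u_2 = (-36/19, 63/19, -51/19)
  u_3 = (-3/23, -1/46, 3/46)

Apply the Gram-Schmidt recurrence
  u_1 = v_1
  u_i = v_i − Σ_{j<i} ((v_i · u_j) / (u_j · u_j)) · u_j.

Step by step this gives:
  u_1 = (1, 3, 3)
  u_2 = (-36/19, 63/19, -51/19)
  u_3 = (-3/23, -1/46, 3/46)

Orthogonality check:
  u_2 · u_1 = 0 (should be 0)
  u_3 · u_1 = 0 (should be 0)
  u_3 · u_2 = 0 (should be 0)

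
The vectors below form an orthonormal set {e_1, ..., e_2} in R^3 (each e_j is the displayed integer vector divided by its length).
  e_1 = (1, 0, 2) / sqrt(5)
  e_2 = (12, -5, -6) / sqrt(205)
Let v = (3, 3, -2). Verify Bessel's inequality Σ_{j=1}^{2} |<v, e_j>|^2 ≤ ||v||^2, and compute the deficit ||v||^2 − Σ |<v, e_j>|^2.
Σ |<v, e_j>|^2 = 226/41; ||v||^2 = 22; deficit = 676/41

Write each e_j = u_j / sqrt(<u_j, u_j>) where u_j is the displayed integer vector. Then <v, e_j> = <v, u_j> / sqrt(<u_j, u_j>), so |<v, e_j>|^2 = <v, u_j>^2 / <u_j, u_j>.
Coefficients: <v, e_1> = -1/sqrt(5), <v, e_2> = 33/sqrt(205).
Square and sum: Σ |<v, e_j>|^2 = 226/41.
Compute ||v||^2 = v·v = 22.
Deficit = 22 − 226/41 = 676/41 ≥ 0, confirming Bessel's inequality. (The deficit equals ||v − Σ <v,e_j> e_j||^2, the squared distance from v to span{e_j}.)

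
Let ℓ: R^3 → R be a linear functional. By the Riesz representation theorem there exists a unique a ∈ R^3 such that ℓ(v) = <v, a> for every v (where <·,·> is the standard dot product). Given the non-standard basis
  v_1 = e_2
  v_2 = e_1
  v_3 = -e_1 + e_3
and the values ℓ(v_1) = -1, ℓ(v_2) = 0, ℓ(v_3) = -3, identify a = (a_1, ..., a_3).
a = (0, -1, -3)

Write a = (a_1, ..., a_3) in the standard basis. For each basis vector v_i, ℓ(v_i) = <v_i, a> is a linear equation in the a_j's. Collect the n equations into a matrix system V a = ℓ, where row i of V is v_i (expressed in the standard basis). Since V is invertible (lower-triangular with 1s on the diagonal, up to permutation), solve by back-substitution:
  V =
[[0, 1, 0],
 [1, 0, 0],
 [-1, 0, 1]]
  V a = (-1, 0, -3)
Solving gives a = (0, -1, -3).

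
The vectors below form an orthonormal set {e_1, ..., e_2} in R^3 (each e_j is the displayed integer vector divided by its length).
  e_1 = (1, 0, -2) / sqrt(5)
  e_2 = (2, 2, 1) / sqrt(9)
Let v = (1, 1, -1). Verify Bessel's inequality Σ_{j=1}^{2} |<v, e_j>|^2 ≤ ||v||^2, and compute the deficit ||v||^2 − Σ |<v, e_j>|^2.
Σ |<v, e_j>|^2 = 14/5; ||v||^2 = 3; deficit = 1/5

Write each e_j = u_j / sqrt(<u_j, u_j>) where u_j is the displayed integer vector. Then <v, e_j> = <v, u_j> / sqrt(<u_j, u_j>), so |<v, e_j>|^2 = <v, u_j>^2 / <u_j, u_j>.
Coefficients: <v, e_1> = 3/sqrt(5), <v, e_2> = 3/sqrt(9).
Square and sum: Σ |<v, e_j>|^2 = 14/5.
Compute ||v||^2 = v·v = 3.
Deficit = 3 − 14/5 = 1/5 ≥ 0, confirming Bessel's inequality. (The deficit equals ||v − Σ <v,e_j> e_j||^2, the squared distance from v to span{e_j}.)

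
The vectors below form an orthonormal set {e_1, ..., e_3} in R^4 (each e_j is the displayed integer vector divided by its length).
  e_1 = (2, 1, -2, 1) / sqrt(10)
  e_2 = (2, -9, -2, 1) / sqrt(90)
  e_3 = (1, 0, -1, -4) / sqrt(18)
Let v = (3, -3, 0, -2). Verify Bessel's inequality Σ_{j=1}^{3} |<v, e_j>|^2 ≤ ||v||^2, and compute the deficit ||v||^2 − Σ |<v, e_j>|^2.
Σ |<v, e_j>|^2 = 35/2; ||v||^2 = 22; deficit = 9/2

Write each e_j = u_j / sqrt(<u_j, u_j>) where u_j is the displayed integer vector. Then <v, e_j> = <v, u_j> / sqrt(<u_j, u_j>), so |<v, e_j>|^2 = <v, u_j>^2 / <u_j, u_j>.
Coefficients: <v, e_1> = 1/sqrt(10), <v, e_2> = 31/sqrt(90), <v, e_3> = 11/sqrt(18).
Square and sum: Σ |<v, e_j>|^2 = 35/2.
Compute ||v||^2 = v·v = 22.
Deficit = 22 − 35/2 = 9/2 ≥ 0, confirming Bessel's inequality. (The deficit equals ||v − Σ <v,e_j> e_j||^2, the squared distance from v to span{e_j}.)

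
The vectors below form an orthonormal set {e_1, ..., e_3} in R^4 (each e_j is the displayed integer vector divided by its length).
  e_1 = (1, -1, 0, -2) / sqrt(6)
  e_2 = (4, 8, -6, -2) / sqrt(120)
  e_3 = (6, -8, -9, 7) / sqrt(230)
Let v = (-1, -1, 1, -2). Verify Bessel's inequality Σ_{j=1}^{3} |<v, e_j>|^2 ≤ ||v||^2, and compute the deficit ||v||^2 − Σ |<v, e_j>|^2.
Σ |<v, e_j>|^2 = 143/23; ||v||^2 = 7; deficit = 18/23

Write each e_j = u_j / sqrt(<u_j, u_j>) where u_j is the displayed integer vector. Then <v, e_j> = <v, u_j> / sqrt(<u_j, u_j>), so |<v, e_j>|^2 = <v, u_j>^2 / <u_j, u_j>.
Coefficients: <v, e_1> = 4/sqrt(6), <v, e_2> = -14/sqrt(120), <v, e_3> = -21/sqrt(230).
Square and sum: Σ |<v, e_j>|^2 = 143/23.
Compute ||v||^2 = v·v = 7.
Deficit = 7 − 143/23 = 18/23 ≥ 0, confirming Bessel's inequality. (The deficit equals ||v − Σ <v,e_j> e_j||^2, the squared distance from v to span{e_j}.)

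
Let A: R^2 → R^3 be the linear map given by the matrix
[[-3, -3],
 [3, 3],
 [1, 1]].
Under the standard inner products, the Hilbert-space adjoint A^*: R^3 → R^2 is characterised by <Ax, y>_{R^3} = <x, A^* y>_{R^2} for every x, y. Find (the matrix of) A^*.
A^* = A^T =
[[-3, 3, 1],
 [-3, 3, 1]]

For real matrices with standard dot products, the defining identity <Ax, y> = <x, A^* y> gives (Ax)^T y = x^T (A^*) y, i.e. x^T A^T y = x^T (A^*) y. Since this holds for all x, y, we must have A^* = A^T. Therefore
A^* =
[[-3, 3, 1],
 [-3, 3, 1]].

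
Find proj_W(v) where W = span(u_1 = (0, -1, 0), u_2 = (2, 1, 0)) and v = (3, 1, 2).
proj_W(v) = (3, 1, 0)

Set up U = [u_1 | ... | u_2] ∈ R^(3×2). The projector onto W = col(U) is P = U (U^T U)^(-1) U^T.
Compute U^T U =
  [1, -1]
  [-1, 5],
and U^T v = (-1, 7).
Solve U^T U · c = U^T v for the coefficients: c = (1/2, 3/2). The projection is proj_W(v) = U c.
Check: (v - proj_W(v)) · u_1 = 0  (should be 0).
Check: (v - proj_W(v)) · u_2 = 0  (should be 0).
Result: proj_W(v) = (3, 1, 0).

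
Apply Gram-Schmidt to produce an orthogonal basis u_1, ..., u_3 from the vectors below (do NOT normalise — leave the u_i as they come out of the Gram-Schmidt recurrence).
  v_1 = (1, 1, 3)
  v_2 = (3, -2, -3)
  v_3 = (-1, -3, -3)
Orthogonal basis:
  u_1 = (1, 1, 3)
  u_2 = (41/11, -14/11, -9/11)
  u_3 = (-36/89, -144/89, 60/89)

Apply the Gram-Schmidt recurrence
  u_1 = v_1
  u_i = v_i − Σ_{j<i} ((v_i · u_j) / (u_j · u_j)) · u_j.

Step by step this gives:
  u_1 = (1, 1, 3)
  u_2 = (41/11, -14/11, -9/11)
  u_3 = (-36/89, -144/89, 60/89)

Orthogonality check:
  u_2 · u_1 = 0 (should be 0)
  u_3 · u_1 = 0 (should be 0)
  u_3 · u_2 = 0 (should be 0)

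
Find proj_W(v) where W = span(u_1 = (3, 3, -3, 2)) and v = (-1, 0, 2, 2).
proj_W(v) = (-15/31, -15/31, 15/31, -10/31)

Set up U = [u_1 | ... | u_1] ∈ R^(4×1). The projector onto W = col(U) is P = U (U^T U)^(-1) U^T.
Compute U^T U =
  [31],
and U^T v = (-5).
Solve U^T U · c = U^T v for the coefficients: c = (-5/31). The projection is proj_W(v) = U c.
Check: (v - proj_W(v)) · u_1 = 0  (should be 0).
Result: proj_W(v) = (-15/31, -15/31, 15/31, -10/31).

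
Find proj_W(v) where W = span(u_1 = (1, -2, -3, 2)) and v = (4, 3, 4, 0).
proj_W(v) = (-7/9, 14/9, 7/3, -14/9)

Set up U = [u_1 | ... | u_1] ∈ R^(4×1). The projector onto W = col(U) is P = U (U^T U)^(-1) U^T.
Compute U^T U =
  [18],
and U^T v = (-14).
Solve U^T U · c = U^T v for the coefficients: c = (-7/9). The projection is proj_W(v) = U c.
Check: (v - proj_W(v)) · u_1 = 0  (should be 0).
Result: proj_W(v) = (-7/9, 14/9, 7/3, -14/9).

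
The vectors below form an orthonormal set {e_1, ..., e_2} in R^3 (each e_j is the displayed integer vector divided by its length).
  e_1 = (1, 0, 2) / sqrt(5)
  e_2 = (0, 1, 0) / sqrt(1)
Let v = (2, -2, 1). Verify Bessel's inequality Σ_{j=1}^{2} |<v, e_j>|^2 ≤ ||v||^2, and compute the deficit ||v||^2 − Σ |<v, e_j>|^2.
Σ |<v, e_j>|^2 = 36/5; ||v||^2 = 9; deficit = 9/5

Write each e_j = u_j / sqrt(<u_j, u_j>) where u_j is the displayed integer vector. Then <v, e_j> = <v, u_j> / sqrt(<u_j, u_j>), so |<v, e_j>|^2 = <v, u_j>^2 / <u_j, u_j>.
Coefficients: <v, e_1> = 4/sqrt(5), <v, e_2> = -2/sqrt(1).
Square and sum: Σ |<v, e_j>|^2 = 36/5.
Compute ||v||^2 = v·v = 9.
Deficit = 9 − 36/5 = 9/5 ≥ 0, confirming Bessel's inequality. (The deficit equals ||v − Σ <v,e_j> e_j||^2, the squared distance from v to span{e_j}.)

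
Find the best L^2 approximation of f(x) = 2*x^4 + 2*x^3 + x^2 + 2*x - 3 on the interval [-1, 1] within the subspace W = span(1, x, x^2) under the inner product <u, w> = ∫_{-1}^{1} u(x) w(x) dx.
g(x) = 19*x^2/7 + 16*x/5 - 111/35

The best approximation g ∈ W is the orthogonal projection of f onto W. Writing g = a_0 + a_1 x + a_2 x^2, the coefficients solve the normal equations G · a = b where
  G_{ij} = <φ_i, φ_j> and b_i = <f, φ_i>, with φ_0 = 1, φ_1 = x, φ_2 = x^2.
G =
  [2, 0, 2/3]
  [0, 2/3, 0]
  [2/3, 0, 2/5],
b = (-68/15, 32/15, -36/35).
Solving gives a_0 = -111/35, a_1 = 16/5, a_2 = 19/7, so
  g(x) = 19*x^2/7 + 16*x/5 - 111/35.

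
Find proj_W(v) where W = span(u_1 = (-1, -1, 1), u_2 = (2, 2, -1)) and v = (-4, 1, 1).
proj_W(v) = (-3/2, -3/2, 1)

Set up U = [u_1 | ... | u_2] ∈ R^(3×2). The projector onto W = col(U) is P = U (U^T U)^(-1) U^T.
Compute U^T U =
  [3, -5]
  [-5, 9],
and U^T v = (4, -7).
Solve U^T U · c = U^T v for the coefficients: c = (1/2, -1/2). The projection is proj_W(v) = U c.
Check: (v - proj_W(v)) · u_1 = 0  (should be 0).
Check: (v - proj_W(v)) · u_2 = 0  (should be 0).
Result: proj_W(v) = (-3/2, -3/2, 1).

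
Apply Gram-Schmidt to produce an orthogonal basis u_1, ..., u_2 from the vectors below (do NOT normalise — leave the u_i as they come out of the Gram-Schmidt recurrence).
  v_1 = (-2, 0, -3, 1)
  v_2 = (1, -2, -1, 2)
Orthogonal basis:
  u_1 = (-2, 0, -3, 1)
  u_2 = (10/7, -2, -5/14, 25/14)

Apply the Gram-Schmidt recurrence
  u_1 = v_1
  u_i = v_i − Σ_{j<i} ((v_i · u_j) / (u_j · u_j)) · u_j.

Step by step this gives:
  u_1 = (-2, 0, -3, 1)
  u_2 = (10/7, -2, -5/14, 25/14)

Orthogonality check:
  u_2 · u_1 = 0 (should be 0)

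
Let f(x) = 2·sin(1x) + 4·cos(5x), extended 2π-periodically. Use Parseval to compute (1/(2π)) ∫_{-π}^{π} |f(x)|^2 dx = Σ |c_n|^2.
Σ |c_n|^2 = 10

Expand |f|^2 and use orthogonality of {sin(nx), cos(mx)} on [-π, π]:
  ∫_{-π}^{π} sin(nx)^2 dx = π, ∫ cos(mx)^2 dx = π, and cross terms integrate to 0.
So ∫_{-π}^{π} f(x)^2 dx = 2^2 · π + 4^2 · π = (4 + 16)π.
Divide by 2π: (4 + 16)/2 = 10.
By Parseval, this equals Σ |c_n|^2.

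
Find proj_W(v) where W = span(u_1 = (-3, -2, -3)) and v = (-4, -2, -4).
proj_W(v) = (-42/11, -28/11, -42/11)

Set up U = [u_1 | ... | u_1] ∈ R^(3×1). The projector onto W = col(U) is P = U (U^T U)^(-1) U^T.
Compute U^T U =
  [22],
and U^T v = (28).
Solve U^T U · c = U^T v for the coefficients: c = (14/11). The projection is proj_W(v) = U c.
Check: (v - proj_W(v)) · u_1 = 0  (should be 0).
Result: proj_W(v) = (-42/11, -28/11, -42/11).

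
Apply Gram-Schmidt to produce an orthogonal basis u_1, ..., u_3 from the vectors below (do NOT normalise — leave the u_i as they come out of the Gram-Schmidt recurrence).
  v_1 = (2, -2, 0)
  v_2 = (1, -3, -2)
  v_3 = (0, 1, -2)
Orthogonal basis:
  u_1 = (2, -2, 0)
  u_2 = (-1, -1, -2)
  u_3 = (1, 1, -1)

Apply the Gram-Schmidt recurrence
  u_1 = v_1
  u_i = v_i − Σ_{j<i} ((v_i · u_j) / (u_j · u_j)) · u_j.

Step by step this gives:
  u_1 = (2, -2, 0)
  u_2 = (-1, -1, -2)
  u_3 = (1, 1, -1)

Orthogonality check:
  u_2 · u_1 = 0 (should be 0)
  u_3 · u_1 = 0 (should be 0)
  u_3 · u_2 = 0 (should be 0)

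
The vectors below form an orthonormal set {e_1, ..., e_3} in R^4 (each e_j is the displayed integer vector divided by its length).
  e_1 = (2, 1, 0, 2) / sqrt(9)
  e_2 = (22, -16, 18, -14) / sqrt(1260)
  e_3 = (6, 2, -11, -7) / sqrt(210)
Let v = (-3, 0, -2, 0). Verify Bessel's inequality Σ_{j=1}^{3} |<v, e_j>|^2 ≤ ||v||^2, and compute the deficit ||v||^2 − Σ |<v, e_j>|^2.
Σ |<v, e_j>|^2 = 37/3; ||v||^2 = 13; deficit = 2/3

Write each e_j = u_j / sqrt(<u_j, u_j>) where u_j is the displayed integer vector. Then <v, e_j> = <v, u_j> / sqrt(<u_j, u_j>), so |<v, e_j>|^2 = <v, u_j>^2 / <u_j, u_j>.
Coefficients: <v, e_1> = -6/sqrt(9), <v, e_2> = -102/sqrt(1260), <v, e_3> = 4/sqrt(210).
Square and sum: Σ |<v, e_j>|^2 = 37/3.
Compute ||v||^2 = v·v = 13.
Deficit = 13 − 37/3 = 2/3 ≥ 0, confirming Bessel's inequality. (The deficit equals ||v − Σ <v,e_j> e_j||^2, the squared distance from v to span{e_j}.)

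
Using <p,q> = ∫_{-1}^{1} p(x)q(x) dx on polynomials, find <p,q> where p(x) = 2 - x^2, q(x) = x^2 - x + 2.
<p,q> = 38/5

Expand the product: p(x)·q(x) = -x^4 + x^3 - 2*x + 4.
∫_{-1}^{1} of each monomial x^k gives [2/(k+1) if k even, 0 if k odd]. Integrating term-by-term (or equivalently evaluating the antiderivative F(x) = -x^5/5 + x^4/4 - x^2 + 4*x at the endpoints):
  F(1) − F(−1) = 61/20 − (-91/20) = 38/5.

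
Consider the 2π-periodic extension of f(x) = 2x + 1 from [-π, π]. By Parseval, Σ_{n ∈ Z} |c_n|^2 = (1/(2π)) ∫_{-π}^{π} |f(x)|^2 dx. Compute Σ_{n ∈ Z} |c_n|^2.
Σ |c_n|^2 = 4π^2/3 + 1

Expand and integrate term by term over [-π, π]:
  ∫ (2x)^2 dx = 4·(2π^3/3); ∫ 2·2·(1)·x dx = 0 (odd integrand); ∫ 1^2 dx = 1·2π.
So (1/(2π)) ∫_{-π}^{π} (2x + 1)^2 dx = 4π^2/3 + 1 = 4π^2/3 + 1.
Parseval ⇒ Σ |c_n|^2 = 4π^2/3 + 1.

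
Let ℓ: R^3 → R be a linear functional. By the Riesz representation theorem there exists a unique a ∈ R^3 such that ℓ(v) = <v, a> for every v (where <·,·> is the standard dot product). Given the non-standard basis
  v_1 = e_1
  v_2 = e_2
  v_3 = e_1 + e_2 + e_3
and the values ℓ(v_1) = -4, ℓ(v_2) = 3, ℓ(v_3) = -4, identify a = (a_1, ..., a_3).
a = (-4, 3, -3)

Write a = (a_1, ..., a_3) in the standard basis. For each basis vector v_i, ℓ(v_i) = <v_i, a> is a linear equation in the a_j's. Collect the n equations into a matrix system V a = ℓ, where row i of V is v_i (expressed in the standard basis). Since V is invertible (lower-triangular with 1s on the diagonal, up to permutation), solve by back-substitution:
  V =
[[1, 0, 0],
 [0, 1, 0],
 [1, 1, 1]]
  V a = (-4, 3, -4)
Solving gives a = (-4, 3, -3).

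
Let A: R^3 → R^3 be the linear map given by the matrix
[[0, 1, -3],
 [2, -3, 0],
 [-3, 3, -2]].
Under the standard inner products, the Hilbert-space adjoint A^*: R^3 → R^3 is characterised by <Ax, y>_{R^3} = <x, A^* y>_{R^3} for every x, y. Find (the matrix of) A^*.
A^* = A^T =
[[0, 2, -3],
 [1, -3, 3],
 [-3, 0, -2]]

For real matrices with standard dot products, the defining identity <Ax, y> = <x, A^* y> gives (Ax)^T y = x^T (A^*) y, i.e. x^T A^T y = x^T (A^*) y. Since this holds for all x, y, we must have A^* = A^T. Therefore
A^* =
[[0, 2, -3],
 [1, -3, 3],
 [-3, 0, -2]].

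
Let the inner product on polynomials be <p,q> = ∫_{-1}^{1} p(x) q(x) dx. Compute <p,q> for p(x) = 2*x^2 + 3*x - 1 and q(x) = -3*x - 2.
<p,q> = -14/3

Expand the product: p(x)·q(x) = -6*x^3 - 13*x^2 - 3*x + 2.
∫_{-1}^{1} of each monomial x^k gives [2/(k+1) if k even, 0 if k odd]. Integrating term-by-term (or equivalently evaluating the antiderivative F(x) = -3*x^4/2 - 13*x^3/3 - 3*x^2/2 + 2*x at the endpoints):
  F(1) − F(−1) = -16/3 − (-2/3) = -14/3.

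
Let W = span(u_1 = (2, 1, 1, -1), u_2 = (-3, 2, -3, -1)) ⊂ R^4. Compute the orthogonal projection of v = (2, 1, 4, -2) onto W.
proj_W(v) = (434/125, 21/25, 53/25, -137/125)

Set up U = [u_1 | ... | u_2] ∈ R^(4×2). The projector onto W = col(U) is P = U (U^T U)^(-1) U^T.
Compute U^T U =
  [7, -6]
  [-6, 23],
and U^T v = (11, -14).
Solve U^T U · c = U^T v for the coefficients: c = (169/125, -32/125). The projection is proj_W(v) = U c.
Check: (v - proj_W(v)) · u_1 = 0  (should be 0).
Check: (v - proj_W(v)) · u_2 = 0  (should be 0).
Result: proj_W(v) = (434/125, 21/25, 53/25, -137/125).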